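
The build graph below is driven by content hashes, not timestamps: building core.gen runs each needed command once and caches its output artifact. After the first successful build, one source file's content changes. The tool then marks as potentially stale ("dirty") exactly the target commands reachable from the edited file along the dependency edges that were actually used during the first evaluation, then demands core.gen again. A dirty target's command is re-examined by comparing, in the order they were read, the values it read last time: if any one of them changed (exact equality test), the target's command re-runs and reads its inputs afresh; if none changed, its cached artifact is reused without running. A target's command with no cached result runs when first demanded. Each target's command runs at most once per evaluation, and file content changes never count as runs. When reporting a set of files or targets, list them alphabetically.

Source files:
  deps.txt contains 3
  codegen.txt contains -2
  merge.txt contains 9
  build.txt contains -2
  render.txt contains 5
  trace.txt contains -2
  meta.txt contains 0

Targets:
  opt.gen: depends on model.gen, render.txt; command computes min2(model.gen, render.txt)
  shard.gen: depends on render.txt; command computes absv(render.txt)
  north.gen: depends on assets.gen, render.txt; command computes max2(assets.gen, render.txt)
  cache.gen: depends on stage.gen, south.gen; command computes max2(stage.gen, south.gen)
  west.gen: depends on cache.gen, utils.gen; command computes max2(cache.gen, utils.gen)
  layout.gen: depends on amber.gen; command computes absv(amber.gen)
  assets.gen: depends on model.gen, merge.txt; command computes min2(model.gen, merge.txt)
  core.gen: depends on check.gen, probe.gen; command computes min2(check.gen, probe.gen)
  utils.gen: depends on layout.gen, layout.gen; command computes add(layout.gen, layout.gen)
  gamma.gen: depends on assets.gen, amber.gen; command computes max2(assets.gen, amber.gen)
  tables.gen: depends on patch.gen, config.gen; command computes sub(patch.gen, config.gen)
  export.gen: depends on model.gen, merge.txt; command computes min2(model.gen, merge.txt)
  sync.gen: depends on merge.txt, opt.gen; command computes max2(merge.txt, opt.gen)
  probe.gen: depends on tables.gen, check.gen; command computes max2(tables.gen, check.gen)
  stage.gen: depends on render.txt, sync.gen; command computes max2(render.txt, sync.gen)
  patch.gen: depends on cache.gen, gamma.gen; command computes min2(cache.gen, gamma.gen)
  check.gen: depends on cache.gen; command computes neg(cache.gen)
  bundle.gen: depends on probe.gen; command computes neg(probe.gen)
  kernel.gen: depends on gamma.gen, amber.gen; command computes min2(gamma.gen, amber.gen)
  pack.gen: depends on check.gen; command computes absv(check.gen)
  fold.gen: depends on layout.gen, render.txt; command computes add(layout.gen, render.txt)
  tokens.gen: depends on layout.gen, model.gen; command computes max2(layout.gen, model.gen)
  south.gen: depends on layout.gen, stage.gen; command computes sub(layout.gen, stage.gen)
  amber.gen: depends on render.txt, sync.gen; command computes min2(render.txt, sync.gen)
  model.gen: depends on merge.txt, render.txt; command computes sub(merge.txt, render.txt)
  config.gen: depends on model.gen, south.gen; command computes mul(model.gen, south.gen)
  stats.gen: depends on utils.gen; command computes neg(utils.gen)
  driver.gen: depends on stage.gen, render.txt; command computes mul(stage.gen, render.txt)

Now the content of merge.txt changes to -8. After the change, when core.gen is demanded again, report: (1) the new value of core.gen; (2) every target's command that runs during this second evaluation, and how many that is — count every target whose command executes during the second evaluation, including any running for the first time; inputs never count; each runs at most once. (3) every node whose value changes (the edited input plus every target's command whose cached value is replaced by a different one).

Initial pass — values computed on the first demand:
  model.gen = sub(9, 5) = 4
  assets.gen = min2(4, 9) = 4
  opt.gen = min2(4, 5) = 4
  sync.gen = max2(9, 4) = 9
  amber.gen = min2(5, 9) = 5
  gamma.gen = max2(4, 5) = 5
  layout.gen = absv(5) = 5
  stage.gen = max2(5, 9) = 9
  south.gen = sub(5, 9) = -4
  cache.gen = max2(9, -4) = 9
  check.gen = neg(9) = -9
  config.gen = mul(4, -4) = -16
  patch.gen = min2(9, 5) = 5
  tables.gen = sub(5, -16) = 21
  probe.gen = max2(21, -9) = 21
  core.gen = min2(-9, 21) = -9

Second demand — change propagation:
  model.gen: re-runs because merge.txt 9->-8; new result -13.
  assets.gen: re-runs because model.gen 4->-13; merge.txt 9->-8; new result -13.
  opt.gen: re-runs because model.gen 4->-13; new result -13.
  sync.gen: re-runs because merge.txt 9->-8; opt.gen 4->-13; new result -8.
  amber.gen: re-runs because sync.gen 9->-8; new result -8.
  gamma.gen: re-runs because assets.gen 4->-13; amber.gen 5->-8; new result -8.
  layout.gen: re-runs because amber.gen 5->-8; new result 8.
  stage.gen: re-runs because sync.gen 9->-8; new result 5.
  south.gen: re-runs because layout.gen 5->8; stage.gen 9->5; new result 3.
  cache.gen: re-runs because stage.gen 9->5; south.gen -4->3; new result 5.
  check.gen: re-runs because cache.gen 9->5; new result -5.
  config.gen: re-runs because model.gen 4->-13; south.gen -4->3; new result -39.
  patch.gen: re-runs because cache.gen 9->5; gamma.gen 5->-8; new result -8.
  tables.gen: re-runs because patch.gen 5->-8; config.gen -16->-39; new result 31.
  probe.gen: re-runs because tables.gen 21->31; check.gen -9->-5; new result 31.
  core.gen: re-runs because check.gen -9->-5; probe.gen 21->31; new result -5.

core.gen now evaluates to -5.
Run set: amber.gen, assets.gen, cache.gen, check.gen, config.gen, core.gen, gamma.gen, layout.gen, model.gen, opt.gen, patch.gen, probe.gen, south.gen, stage.gen, sync.gen, tables.gen (16 run).
Changed values: amber.gen, assets.gen, cache.gen, check.gen, config.gen, core.gen, gamma.gen, layout.gen, merge.txt, model.gen, opt.gen, patch.gen, probe.gen, south.gen, stage.gen, sync.gen, tables.gen.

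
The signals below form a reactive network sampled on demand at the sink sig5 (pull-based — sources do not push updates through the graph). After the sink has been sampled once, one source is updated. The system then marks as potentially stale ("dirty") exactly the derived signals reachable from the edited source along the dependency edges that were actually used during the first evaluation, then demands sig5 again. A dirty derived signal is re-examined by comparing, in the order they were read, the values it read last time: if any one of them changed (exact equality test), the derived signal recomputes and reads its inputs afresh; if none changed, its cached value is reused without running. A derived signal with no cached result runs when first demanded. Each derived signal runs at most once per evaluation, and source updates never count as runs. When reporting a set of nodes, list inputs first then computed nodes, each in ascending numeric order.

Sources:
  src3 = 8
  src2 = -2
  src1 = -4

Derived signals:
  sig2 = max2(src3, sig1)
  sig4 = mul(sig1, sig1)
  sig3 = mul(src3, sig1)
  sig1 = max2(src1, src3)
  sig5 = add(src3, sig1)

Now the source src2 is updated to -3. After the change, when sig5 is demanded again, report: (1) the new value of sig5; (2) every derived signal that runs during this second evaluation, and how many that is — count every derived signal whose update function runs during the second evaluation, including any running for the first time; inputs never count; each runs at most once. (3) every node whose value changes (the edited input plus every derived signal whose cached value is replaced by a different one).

Initial pass — values computed on the first demand:
  sig1 = max2(-4, 8) = 8
  sig5 = add(8, 8) = 16

Second demand — change propagation:
  no demanded computation ever read src2, so the edit dirties nothing and nothing runs.

The important point: nothing the output needs ever reads src2, so the edit is invisible to it.

sig5 now evaluates to 16.
Run set: none (0 run).
Changed values: src2.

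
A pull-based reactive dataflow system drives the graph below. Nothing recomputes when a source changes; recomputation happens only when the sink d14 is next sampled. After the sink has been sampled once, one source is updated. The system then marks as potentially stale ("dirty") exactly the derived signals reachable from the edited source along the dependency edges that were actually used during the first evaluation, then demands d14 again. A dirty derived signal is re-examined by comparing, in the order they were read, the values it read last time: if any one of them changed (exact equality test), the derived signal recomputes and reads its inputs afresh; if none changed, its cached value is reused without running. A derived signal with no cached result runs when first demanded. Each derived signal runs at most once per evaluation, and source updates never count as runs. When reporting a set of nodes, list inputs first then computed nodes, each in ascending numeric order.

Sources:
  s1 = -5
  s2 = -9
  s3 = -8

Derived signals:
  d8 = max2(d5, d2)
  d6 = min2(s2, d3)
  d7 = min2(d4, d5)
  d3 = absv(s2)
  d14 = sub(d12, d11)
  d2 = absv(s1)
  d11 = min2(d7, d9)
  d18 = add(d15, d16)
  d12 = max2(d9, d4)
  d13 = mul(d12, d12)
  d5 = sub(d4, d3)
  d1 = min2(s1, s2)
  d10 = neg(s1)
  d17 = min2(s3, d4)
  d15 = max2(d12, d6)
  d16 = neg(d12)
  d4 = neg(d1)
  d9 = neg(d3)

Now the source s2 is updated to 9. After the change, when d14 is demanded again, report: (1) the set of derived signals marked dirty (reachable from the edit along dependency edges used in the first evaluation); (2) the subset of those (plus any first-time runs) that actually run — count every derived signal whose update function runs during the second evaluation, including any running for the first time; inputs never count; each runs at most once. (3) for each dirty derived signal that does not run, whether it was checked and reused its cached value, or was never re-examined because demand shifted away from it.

First evaluation (everything demanded from the output):
  d1 = min2(-5, -9) = -9
  d3 = absv(-9) = 9
  d4 = neg(-9) = 9
  d5 = sub(9, 9) = 0
  d7 = min2(9, 0) = 0
  d9 = neg(9) = -9
  d11 = min2(0, -9) = -9
  d12 = max2(-9, 9) = 9
  d14 = sub(9, -9) = 18

Propagation after the edit:
  d1: runs — s2 -9->9; result -5.
  d3: runs — s2 -9->9; result 9 (same value as before).
  d4: runs — d1 -9->-5; result 5.
  d5: runs — d4 9->5; result -4.
  d7: runs — d4 9->5; d5 0->-4; result -4.
  d9: checked — values it read are unchanged (d3 unchanged); reused cached -9 without running.
  d11: runs — d7 0->-4; result -9 (same value as before).
  d12: runs — d4 9->5; result 5.
  d14: runs — d12 9->5; result 14.

Key observation: the cutoff stops propagation at d9 — its inputs' values are unchanged, so it reuses its cache.

Marked dirty: d1, d3, d4, d5, d7, d9, d11, d12, d14.
Derived signals that run: d1, d3, d4, d5, d7, d11, d12, d14 — 8 in total.
Checked but reused from cache: d9.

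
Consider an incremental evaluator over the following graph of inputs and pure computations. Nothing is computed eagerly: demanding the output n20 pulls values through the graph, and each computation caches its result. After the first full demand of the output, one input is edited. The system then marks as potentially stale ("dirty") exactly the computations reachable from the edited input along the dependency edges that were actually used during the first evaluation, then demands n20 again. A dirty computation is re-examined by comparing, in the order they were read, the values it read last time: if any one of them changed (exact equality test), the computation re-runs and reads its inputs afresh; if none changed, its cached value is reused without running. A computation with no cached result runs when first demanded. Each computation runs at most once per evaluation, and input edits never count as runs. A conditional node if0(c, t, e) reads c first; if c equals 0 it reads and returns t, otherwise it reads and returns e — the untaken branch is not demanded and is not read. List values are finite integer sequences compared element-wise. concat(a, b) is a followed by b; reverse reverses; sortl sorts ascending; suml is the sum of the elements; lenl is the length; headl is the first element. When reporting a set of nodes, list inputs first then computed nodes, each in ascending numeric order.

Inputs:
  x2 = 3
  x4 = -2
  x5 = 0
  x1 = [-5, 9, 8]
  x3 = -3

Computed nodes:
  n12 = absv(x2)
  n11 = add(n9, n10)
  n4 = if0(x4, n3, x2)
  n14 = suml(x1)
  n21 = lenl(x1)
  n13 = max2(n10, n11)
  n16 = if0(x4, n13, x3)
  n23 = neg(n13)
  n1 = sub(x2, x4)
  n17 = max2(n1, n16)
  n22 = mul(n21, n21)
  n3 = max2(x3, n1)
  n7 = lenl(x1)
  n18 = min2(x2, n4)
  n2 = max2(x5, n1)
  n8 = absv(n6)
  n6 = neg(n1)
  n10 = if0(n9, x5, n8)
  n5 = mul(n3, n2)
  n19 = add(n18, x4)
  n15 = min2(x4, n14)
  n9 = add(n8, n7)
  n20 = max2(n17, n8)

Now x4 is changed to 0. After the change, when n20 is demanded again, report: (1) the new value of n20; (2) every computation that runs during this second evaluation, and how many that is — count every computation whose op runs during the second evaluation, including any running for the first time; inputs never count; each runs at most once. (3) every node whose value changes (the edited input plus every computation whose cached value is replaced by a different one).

n20 now evaluates to 9.
Run set: n1, n6, n7, n8, n9, n10, n11, n13, n16, n17, n20 (11 run).
Changed values: x4, n1, n6, n8, n16, n17, n20.
The important point: the flipped condition pulls in fresh nodes; n7, n9, n10, n11, n13 run for the first time.

Initial pass — values computed on the first demand:
  n1 = sub(3, -2) = 5
  n6 = neg(5) = -5
  n8 = absv(-5) = 5
  n16 = if0(x4=-2 -> else branch x3) = -3
  n17 = max2(5, -3) = 5
  n20 = max2(5, 5) = 5

Second demand — change propagation:
  n1: re-runs because x4 -2->0; new result 3.
  n6: re-runs because n1 5->3; new result -3.
  n7: newly demanded (no cache) — executes and yields 3.
  n8: re-runs because n6 -5->-3; new result 3.
  n9: newly demanded (no cache) — executes and yields 6.
  n10: newly demanded (no cache) — executes and yields 3.
  n11: newly demanded (no cache) — executes and yields 9.
  n13: newly demanded (no cache) — executes and yields 9.
  n16: re-runs because x4 -2->0; new result 9.
  n17: re-runs because n1 5->3; n16 -3->9; new result 9.
  n20: re-runs because n17 5->9; n8 5->3; new result 9.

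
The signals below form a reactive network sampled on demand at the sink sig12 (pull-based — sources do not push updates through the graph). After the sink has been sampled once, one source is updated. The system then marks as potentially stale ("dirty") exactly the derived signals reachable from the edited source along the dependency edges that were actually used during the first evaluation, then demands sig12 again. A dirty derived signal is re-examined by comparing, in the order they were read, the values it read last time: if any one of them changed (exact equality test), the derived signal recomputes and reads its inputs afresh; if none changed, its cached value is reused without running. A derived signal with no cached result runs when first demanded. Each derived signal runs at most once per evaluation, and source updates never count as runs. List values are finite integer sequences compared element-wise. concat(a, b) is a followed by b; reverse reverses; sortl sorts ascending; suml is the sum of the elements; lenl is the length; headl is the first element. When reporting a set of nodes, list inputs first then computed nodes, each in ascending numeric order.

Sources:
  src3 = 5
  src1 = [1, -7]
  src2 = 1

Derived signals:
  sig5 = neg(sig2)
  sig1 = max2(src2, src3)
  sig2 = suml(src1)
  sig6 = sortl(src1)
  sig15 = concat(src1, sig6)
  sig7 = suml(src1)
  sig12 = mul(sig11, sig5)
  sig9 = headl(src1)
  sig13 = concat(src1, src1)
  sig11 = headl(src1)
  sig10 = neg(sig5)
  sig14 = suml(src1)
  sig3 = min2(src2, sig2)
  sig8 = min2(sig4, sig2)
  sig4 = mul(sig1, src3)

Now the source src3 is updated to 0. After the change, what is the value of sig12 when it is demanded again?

Initial pass — values computed on the first demand:
  sig2 = suml([1, -7]) = -6
  sig5 = neg(-6) = 6
  sig11 = headl([1, -7]) = 1
  sig12 = mul(1, 6) = 6

Second demand — change propagation:
  no demanded computation ever read src3, so the edit dirties nothing and nothing runs.

The important point: nothing the output needs ever reads src3, so the edit is invisible to it.

sig12 now evaluates to 6.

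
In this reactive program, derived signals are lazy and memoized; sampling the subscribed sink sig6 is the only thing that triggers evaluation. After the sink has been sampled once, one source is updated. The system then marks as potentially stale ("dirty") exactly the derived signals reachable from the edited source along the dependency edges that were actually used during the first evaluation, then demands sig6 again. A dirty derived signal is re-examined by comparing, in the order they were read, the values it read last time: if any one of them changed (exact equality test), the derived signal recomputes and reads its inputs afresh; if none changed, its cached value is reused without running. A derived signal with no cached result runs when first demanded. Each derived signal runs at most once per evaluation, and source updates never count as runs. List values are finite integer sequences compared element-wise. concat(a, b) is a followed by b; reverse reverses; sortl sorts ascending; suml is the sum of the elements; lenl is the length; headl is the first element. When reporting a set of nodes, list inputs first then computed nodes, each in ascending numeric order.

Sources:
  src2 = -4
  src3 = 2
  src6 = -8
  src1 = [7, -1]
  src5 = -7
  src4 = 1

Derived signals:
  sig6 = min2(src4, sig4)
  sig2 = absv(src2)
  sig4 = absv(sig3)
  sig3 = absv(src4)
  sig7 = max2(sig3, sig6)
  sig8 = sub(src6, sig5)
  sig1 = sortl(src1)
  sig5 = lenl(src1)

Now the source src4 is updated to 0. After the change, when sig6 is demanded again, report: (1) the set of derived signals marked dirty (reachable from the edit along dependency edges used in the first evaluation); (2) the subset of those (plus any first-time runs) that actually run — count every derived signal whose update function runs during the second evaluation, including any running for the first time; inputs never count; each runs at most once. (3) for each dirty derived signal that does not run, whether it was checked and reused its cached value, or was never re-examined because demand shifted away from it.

First demand of the output computes:
  sig3 = absv(1) = 1
  sig4 = absv(1) = 1
  sig6 = min2(1, 1) = 1

After the edit, cleaning proceeds:
  sig3: a read changed (src4 1->0) — executes, giving 0.
  sig4: a read changed (sig3 1->0) — executes, giving 0.
  sig6: a read changed (src4 1->0; sig4 1->0) — executes, giving 0.

The edit dirties: sig3, sig4, sig6.
3 derived signals run: sig3, sig4, sig6.
No dirty derived signal escaped a run.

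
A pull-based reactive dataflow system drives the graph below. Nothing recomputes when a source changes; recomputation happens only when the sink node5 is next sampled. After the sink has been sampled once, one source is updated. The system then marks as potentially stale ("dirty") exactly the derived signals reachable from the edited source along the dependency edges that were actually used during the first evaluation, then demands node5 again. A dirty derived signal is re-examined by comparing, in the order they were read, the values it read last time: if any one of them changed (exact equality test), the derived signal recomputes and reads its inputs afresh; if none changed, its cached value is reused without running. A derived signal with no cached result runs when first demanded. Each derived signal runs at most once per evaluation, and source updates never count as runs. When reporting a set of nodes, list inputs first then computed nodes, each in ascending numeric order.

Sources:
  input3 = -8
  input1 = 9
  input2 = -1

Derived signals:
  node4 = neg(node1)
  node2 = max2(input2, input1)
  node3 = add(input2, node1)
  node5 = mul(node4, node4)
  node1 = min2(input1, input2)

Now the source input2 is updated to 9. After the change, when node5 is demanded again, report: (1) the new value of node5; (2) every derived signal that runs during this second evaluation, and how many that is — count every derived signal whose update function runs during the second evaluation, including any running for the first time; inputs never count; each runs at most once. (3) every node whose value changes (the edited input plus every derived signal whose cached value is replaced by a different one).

First evaluation (everything demanded from the output):
  node1 = min2(9, -1) = -1
  node4 = neg(-1) = 1
  node5 = mul(1, 1) = 1

Propagation after the edit:
  node1: runs — input2 -1->9; result 9.
  node4: runs — node1 -1->9; result -9.
  node5: runs — node4 1->-9; node4 1->-9; result 81.

New value of node5: 81.
Derived signals that run: node1, node4, node5 — 3 in total.
Values that change: input2, node1, node4, node5.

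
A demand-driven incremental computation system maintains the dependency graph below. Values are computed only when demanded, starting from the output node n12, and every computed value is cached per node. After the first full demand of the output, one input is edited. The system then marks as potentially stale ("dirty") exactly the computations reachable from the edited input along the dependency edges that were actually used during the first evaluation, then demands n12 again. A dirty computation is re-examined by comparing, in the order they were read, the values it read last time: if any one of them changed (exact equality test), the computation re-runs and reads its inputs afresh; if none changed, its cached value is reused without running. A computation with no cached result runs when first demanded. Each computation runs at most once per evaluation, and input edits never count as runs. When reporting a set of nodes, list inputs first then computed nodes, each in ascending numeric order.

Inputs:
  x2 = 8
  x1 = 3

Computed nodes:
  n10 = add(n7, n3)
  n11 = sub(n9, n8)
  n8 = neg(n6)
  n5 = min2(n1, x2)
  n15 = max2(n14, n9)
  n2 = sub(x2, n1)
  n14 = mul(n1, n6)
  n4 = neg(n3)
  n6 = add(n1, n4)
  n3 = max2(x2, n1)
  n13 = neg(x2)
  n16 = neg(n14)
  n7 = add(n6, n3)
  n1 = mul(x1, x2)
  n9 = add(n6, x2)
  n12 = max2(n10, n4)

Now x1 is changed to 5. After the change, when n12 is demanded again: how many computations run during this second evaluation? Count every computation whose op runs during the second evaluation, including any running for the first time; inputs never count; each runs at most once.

First evaluation (everything demanded from the output):
  n1 = mul(3, 8) = 24
  n3 = max2(8, 24) = 24
  n4 = neg(24) = -24
  n6 = add(24, -24) = 0
  n7 = add(0, 24) = 24
  n10 = add(24, 24) = 48
  n12 = max2(48, -24) = 48

Propagation after the edit:
  n1: runs — x1 3->5; result 40.
  n3: runs — n1 24->40; result 40.
  n4: runs — n3 24->40; result -40.
  n6: runs — n1 24->40; n4 -24->-40; result 0 (same value as before).
  n7: runs — n3 24->40; result 40.
  n10: runs — n7 24->40; n3 24->40; result 80.
  n12: runs — n10 48->80; n4 -24->-40; result 80.

Computations that run: n1, n3, n4, n6, n7, n10, n12 — 7 in total.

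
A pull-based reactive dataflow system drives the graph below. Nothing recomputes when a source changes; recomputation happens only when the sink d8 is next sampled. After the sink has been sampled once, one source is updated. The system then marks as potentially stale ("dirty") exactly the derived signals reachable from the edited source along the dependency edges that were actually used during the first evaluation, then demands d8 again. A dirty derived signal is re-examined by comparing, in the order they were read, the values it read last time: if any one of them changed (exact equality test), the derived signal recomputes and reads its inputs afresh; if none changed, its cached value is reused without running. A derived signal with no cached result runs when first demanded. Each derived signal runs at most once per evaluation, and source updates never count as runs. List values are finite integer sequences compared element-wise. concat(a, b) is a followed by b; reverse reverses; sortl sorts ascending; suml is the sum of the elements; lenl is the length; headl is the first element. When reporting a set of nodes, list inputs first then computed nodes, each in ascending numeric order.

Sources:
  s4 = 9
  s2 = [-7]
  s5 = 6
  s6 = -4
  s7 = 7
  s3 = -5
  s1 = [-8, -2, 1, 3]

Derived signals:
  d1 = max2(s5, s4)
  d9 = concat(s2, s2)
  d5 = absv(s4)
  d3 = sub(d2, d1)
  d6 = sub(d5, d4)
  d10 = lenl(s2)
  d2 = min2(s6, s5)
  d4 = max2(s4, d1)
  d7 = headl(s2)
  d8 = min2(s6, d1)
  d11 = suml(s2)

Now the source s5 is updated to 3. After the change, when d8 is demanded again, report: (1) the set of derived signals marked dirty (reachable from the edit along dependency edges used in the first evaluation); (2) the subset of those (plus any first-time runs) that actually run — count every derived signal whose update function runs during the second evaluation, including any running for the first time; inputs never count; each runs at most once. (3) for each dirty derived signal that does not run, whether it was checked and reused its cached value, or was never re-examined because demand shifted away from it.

Marked dirty: d1, d8.
Derived signals that run: d1 — 1 in total.
Checked but reused from cache: d8.
Key observation: the change is absorbed at d1 — it re-runs but produces the same value, and the output's value is unchanged.

First evaluation (everything demanded from the output):
  d1 = max2(6, 9) = 9
  d8 = min2(-4, 9) = -4

Propagation after the edit:
  d1: runs — s5 6->3; result 9 (same value as before).
  d8: checked — values it read are unchanged (s6 unchanged, d1 unchanged); reused cached -4 without running.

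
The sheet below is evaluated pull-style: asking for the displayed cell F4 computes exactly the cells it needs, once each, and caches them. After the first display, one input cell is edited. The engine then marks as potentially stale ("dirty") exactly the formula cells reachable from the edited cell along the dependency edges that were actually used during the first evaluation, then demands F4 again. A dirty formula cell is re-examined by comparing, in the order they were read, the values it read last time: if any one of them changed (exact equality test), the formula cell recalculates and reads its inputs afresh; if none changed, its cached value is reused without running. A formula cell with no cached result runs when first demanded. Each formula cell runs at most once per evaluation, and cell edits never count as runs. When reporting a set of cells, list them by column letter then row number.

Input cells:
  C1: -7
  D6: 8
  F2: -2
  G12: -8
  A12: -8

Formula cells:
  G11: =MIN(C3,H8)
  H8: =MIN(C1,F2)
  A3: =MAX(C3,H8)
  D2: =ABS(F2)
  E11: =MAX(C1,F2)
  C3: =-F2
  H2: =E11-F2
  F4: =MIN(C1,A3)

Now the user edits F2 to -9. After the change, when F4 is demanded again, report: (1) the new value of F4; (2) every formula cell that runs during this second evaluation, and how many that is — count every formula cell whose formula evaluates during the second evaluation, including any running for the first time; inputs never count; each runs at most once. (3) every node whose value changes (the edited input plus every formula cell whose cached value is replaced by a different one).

First demand of the output computes:
  C3 = -(-2) = 2
  H8 = MIN(-7, -2) = -7
  A3 = MAX(2, -7) = 2
  F4 = MIN(-7, 2) = -7

After the edit, cleaning proceeds:
  C3: a read changed (F2 -2->-9) — executes, giving 9.
  H8: a read changed (F2 -2->-9) — executes, giving -9.
  A3: a read changed (C3 2->9; H8 -7->-9) — executes, giving 9.
  F4: a read changed (A3 2->9) — executes, giving -7 — identical to its old value.

Demanding F4 again yields -7.
4 formula cells run: A3, C3, F4, H8.
The nodes whose values change: A3, C3, F2, H8.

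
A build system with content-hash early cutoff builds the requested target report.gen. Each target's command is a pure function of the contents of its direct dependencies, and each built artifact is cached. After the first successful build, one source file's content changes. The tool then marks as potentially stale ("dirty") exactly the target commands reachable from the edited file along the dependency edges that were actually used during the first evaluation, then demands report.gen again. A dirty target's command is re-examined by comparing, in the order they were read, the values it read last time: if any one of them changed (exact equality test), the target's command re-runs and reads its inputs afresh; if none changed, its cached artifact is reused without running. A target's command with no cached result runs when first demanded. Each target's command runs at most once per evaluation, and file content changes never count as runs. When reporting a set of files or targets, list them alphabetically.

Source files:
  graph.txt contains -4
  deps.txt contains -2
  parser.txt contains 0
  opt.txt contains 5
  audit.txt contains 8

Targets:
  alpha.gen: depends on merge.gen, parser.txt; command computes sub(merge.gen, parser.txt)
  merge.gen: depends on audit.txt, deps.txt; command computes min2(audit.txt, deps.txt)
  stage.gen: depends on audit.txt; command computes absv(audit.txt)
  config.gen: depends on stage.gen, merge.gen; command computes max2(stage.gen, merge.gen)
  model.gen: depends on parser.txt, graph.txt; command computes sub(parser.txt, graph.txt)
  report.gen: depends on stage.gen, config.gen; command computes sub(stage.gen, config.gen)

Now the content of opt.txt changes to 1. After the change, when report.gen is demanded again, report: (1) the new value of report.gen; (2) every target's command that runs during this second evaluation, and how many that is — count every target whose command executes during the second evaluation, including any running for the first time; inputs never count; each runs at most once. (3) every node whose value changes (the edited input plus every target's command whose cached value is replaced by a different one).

New value of report.gen: 0.
Target commands that run: none — 0 in total.
Values that change: opt.txt.
Key observation: opt.txt is never demanded by the output, so the edit triggers no recomputation at all.

First evaluation (everything demanded from the output):
  merge.gen = min2(8, -2) = -2
  stage.gen = absv(8) = 8
  config.gen = max2(8, -2) = 8
  report.gen = sub(8, 8) = 0

Propagation after the edit:
  opt.txt feeds no computation that the output demands — nothing is marked dirty and nothing runs.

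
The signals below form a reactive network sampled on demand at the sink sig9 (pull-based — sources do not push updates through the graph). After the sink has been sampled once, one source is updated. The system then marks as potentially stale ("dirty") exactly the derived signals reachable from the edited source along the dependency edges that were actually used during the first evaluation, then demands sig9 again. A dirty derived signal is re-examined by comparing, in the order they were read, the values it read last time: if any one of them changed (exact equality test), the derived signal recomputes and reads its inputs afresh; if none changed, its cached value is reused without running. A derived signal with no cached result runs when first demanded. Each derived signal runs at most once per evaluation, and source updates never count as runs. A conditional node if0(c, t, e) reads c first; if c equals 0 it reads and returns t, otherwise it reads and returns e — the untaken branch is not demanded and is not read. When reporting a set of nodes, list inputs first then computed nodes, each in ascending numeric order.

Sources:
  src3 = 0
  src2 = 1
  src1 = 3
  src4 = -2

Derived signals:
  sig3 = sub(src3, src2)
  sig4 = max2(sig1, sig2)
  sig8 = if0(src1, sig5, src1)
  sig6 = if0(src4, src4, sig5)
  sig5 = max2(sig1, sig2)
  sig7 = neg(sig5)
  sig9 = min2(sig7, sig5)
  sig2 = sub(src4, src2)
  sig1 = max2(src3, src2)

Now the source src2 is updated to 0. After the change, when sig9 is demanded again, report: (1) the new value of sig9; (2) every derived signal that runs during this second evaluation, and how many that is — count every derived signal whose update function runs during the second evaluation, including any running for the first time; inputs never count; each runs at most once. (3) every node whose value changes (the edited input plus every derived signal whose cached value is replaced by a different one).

sig9 now evaluates to 0.
Run set: sig1, sig2, sig5, sig7, sig9 (5 run).
Changed values: src2, sig1, sig2, sig5, sig7, sig9.

Initial pass — values computed on the first demand:
  sig1 = max2(0, 1) = 1
  sig2 = sub(-2, 1) = -3
  sig5 = max2(1, -3) = 1
  sig7 = neg(1) = -1
  sig9 = min2(-1, 1) = -1

Second demand — change propagation:
  sig1: re-runs because src2 1->0; new result 0.
  sig2: re-runs because src2 1->0; new result -2.
  sig5: re-runs because sig1 1->0; sig2 -3->-2; new result 0.
  sig7: re-runs because sig5 1->0; new result 0.
  sig9: re-runs because sig7 -1->0; sig5 1->0; new result 0.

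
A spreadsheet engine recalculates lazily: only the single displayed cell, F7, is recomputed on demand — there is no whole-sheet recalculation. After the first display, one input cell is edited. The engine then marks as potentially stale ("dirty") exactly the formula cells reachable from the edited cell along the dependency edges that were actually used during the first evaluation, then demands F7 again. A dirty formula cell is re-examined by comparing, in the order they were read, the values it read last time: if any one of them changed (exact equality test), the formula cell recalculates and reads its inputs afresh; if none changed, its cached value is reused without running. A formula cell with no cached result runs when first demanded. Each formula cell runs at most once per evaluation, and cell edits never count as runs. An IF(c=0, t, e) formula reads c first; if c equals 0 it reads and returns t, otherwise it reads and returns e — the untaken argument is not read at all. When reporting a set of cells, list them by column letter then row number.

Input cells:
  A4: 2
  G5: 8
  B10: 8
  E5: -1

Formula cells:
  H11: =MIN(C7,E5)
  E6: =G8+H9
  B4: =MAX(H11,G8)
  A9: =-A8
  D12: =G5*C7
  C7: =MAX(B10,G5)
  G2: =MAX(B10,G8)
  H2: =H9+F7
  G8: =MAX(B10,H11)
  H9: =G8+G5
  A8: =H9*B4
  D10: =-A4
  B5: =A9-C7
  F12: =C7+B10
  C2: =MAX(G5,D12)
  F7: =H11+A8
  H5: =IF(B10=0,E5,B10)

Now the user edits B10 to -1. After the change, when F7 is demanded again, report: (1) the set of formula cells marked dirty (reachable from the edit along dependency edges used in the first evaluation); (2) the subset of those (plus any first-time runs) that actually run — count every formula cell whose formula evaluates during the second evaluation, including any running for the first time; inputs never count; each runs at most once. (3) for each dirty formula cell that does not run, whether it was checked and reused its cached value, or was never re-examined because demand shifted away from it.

First evaluation (everything demanded from the output):
  C7 = MAX(8, 8) = 8
  H11 = MIN(8, -1) = -1
  G8 = MAX(8, -1) = 8
  B4 = MAX(-1, 8) = 8
  H9 = 8 + 8 = 16
  A8 = 16 * 8 = 128
  F7 = -1 + 128 = 127

Propagation after the edit:
  C7: runs — B10 8->-1; result 8 (same value as before).
  H11: checked — values it read are unchanged (C7 unchanged, E5 unchanged); reused cached -1 without running.
  G8: runs — B10 8->-1; result -1.
  B4: runs — G8 8->-1; result -1.
  H9: runs — G8 8->-1; result 7.
  A8: runs — H9 16->7; B4 8->-1; result -7.
  F7: runs — A8 128->-7; result -8.

Key observation: the cutoff stops propagation at H11 — its inputs' values are unchanged, so it reuses its cache.

Marked dirty: A8, B4, C7, F7, G8, H9, H11.
Formula cells that run: A8, B4, C7, F7, G8, H9 — 6 in total.
Checked but reused from cache: H11.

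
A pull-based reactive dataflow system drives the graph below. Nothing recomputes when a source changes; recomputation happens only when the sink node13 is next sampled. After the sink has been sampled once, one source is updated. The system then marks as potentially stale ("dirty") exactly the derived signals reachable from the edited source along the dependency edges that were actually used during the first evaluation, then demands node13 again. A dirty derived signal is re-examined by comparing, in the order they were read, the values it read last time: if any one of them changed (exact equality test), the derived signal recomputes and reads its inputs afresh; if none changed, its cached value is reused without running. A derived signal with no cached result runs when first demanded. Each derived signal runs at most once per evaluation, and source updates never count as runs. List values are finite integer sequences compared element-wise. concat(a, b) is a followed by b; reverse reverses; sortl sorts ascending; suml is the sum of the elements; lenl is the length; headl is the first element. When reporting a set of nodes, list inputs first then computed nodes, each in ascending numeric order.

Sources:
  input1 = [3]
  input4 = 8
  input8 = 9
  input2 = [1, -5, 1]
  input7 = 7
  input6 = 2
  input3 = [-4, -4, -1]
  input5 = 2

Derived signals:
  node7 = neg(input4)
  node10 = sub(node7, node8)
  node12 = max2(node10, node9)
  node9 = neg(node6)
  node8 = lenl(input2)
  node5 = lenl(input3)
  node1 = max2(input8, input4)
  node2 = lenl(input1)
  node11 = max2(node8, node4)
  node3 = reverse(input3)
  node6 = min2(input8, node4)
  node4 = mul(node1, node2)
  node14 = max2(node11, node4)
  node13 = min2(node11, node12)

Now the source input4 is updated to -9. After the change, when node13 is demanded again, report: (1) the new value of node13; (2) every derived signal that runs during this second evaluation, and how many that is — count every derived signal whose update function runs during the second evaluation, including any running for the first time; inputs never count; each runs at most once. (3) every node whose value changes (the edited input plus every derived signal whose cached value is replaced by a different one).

New value of node13: 6.
Derived signals that run: node1, node7, node10, node12, node13 — 5 in total.
Values that change: input4, node7, node10, node12, node13.
Key observation: the cutoff stops propagation at node4 — its inputs' values are unchanged, so it reuses its cache.

First evaluation (everything demanded from the output):
  node1 = max2(9, 8) = 9
  node2 = lenl([3]) = 1
  node4 = mul(9, 1) = 9
  node6 = min2(9, 9) = 9
  node7 = neg(8) = -8
  node8 = lenl([1, -5, 1]) = 3
  node9 = neg(9) = -9
  node10 = sub(-8, 3) = -11
  node11 = max2(3, 9) = 9
  node12 = max2(-11, -9) = -9
  node13 = min2(9, -9) = -9

Propagation after the edit:
  node1: runs — input4 8->-9; result 9 (same value as before).
  node4: checked — values it read are unchanged (node1 unchanged, node2 unchanged); reused cached 9 without running.
  node6: checked — values it read are unchanged (input8 unchanged, node4 unchanged); reused cached 9 without running.
  node7: runs — input4 8->-9; result 9.
  node9: checked — values it read are unchanged (node6 unchanged); reused cached -9 without running.
  node10: runs — node7 -8->9; result 6.
  node11: checked — values it read are unchanged (node8 unchanged, node4 unchanged); reused cached 9 without running.
  node12: runs — node10 -11->6; result 6.
  node13: runs — node12 -9->6; result 6.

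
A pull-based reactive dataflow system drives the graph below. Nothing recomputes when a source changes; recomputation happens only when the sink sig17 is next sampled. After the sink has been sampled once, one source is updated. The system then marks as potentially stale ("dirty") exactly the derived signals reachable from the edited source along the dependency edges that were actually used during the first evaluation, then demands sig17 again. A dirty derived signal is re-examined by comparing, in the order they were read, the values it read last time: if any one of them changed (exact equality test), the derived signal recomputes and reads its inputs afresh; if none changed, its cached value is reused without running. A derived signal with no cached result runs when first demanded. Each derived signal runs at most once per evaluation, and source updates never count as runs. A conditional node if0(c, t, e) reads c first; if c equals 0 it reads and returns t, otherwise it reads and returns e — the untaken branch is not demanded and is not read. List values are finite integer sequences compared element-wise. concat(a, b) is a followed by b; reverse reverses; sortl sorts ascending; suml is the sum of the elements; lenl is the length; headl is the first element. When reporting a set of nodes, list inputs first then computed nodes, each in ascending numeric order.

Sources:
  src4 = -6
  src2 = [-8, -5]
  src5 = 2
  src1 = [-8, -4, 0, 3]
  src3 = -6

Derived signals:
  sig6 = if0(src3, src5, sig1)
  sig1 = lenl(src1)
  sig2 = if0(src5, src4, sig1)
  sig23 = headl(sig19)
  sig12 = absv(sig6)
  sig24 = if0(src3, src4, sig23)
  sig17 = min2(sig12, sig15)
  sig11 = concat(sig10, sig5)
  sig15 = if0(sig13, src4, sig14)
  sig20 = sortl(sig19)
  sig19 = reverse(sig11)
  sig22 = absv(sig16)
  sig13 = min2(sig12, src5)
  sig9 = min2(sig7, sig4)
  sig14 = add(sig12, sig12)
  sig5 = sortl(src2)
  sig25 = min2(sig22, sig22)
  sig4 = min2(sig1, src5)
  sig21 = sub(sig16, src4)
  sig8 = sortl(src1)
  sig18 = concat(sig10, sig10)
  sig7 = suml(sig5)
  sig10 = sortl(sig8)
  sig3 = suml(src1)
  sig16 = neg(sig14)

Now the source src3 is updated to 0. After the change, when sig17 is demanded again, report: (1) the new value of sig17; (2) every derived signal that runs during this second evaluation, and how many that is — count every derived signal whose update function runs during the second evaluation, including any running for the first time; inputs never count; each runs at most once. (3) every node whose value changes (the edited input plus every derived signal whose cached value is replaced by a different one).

First evaluation (everything demanded from the output):
  sig1 = lenl([-8, -4, 0, 3]) = 4
  sig6 = if0(src3=-6 -> else branch sig1) = 4
  sig12 = absv(4) = 4
  sig13 = min2(4, 2) = 2
  sig14 = add(4, 4) = 8
  sig15 = if0(sig13=2 -> else branch sig14) = 8
  sig17 = min2(4, 8) = 4

Propagation after the edit:
  sig6: runs — src3 -6->0; result 2.
  sig12: runs — sig6 4->2; result 2.
  sig13: runs — sig12 4->2; result 2 (same value as before).
  sig14: runs — sig12 4->2; sig12 4->2; result 4.
  sig15: runs — sig14 8->4; result 4.
  sig17: runs — sig12 4->2; sig15 8->4; result 2.

New value of sig17: 2.
Derived signals that run: sig6, sig12, sig13, sig14, sig15, sig17 — 6 in total.
Values that change: src3, sig6, sig12, sig14, sig15, sig17.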